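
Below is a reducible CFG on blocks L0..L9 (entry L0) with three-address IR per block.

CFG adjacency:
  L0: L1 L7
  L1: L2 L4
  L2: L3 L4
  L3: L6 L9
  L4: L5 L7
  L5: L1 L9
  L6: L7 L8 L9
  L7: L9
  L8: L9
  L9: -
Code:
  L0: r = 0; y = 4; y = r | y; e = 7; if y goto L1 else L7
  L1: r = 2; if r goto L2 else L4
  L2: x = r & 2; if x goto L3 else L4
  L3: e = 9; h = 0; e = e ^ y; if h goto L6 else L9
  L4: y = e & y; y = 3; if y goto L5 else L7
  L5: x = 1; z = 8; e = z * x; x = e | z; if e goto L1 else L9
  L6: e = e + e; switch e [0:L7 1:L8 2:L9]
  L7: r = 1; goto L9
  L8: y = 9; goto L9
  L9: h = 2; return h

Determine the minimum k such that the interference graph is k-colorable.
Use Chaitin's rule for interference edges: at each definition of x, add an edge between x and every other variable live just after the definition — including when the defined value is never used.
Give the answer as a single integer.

Answer: 4

Derivation:
Block summaries:
  L0: def={e,r,y} ue=∅
  L1: def={r} ue=∅
  L2: def={x} ue={r}
  L3: def={e,h} ue={y}
  L4: def={y} ue={e,y}
  L5: def={e,x,z} ue=∅
  L6: def={e} ue={e}
  L7: def={r} ue=∅
  L8: def={y} ue=∅
  L9: def={h} ue=∅

Live sets:
  L0: in=∅ out={e,y}
  L1: in={e,y} out={e,r,y}
  L2: in={e,r,y} out={e,y}
  L3: in={y} out={e}
  L4: in={e,y} out={y}
  L5: in={y} out={e,y}
  L6: in={e} out=∅
  L7: in=∅ out=∅
  L8: in=∅ out=∅
  L9: in=∅ out=∅

Conflict graph:
  e↔{h,r,x,y,z}
  h↔{e,y}
  r↔{e,y}
  x↔{e,y,z}
  y↔{e,h,r,x,z}
  z↔{e,x,y}

Registers:
  lower bound: {e,x,y,z} mutually conflict ⇒ χ ≥ 4
  assign e→r0 h→r2 r→r2 x→r2 y→r1 z→r3 — no edge inside a register ⇒ χ ≤ 4
  χ = 4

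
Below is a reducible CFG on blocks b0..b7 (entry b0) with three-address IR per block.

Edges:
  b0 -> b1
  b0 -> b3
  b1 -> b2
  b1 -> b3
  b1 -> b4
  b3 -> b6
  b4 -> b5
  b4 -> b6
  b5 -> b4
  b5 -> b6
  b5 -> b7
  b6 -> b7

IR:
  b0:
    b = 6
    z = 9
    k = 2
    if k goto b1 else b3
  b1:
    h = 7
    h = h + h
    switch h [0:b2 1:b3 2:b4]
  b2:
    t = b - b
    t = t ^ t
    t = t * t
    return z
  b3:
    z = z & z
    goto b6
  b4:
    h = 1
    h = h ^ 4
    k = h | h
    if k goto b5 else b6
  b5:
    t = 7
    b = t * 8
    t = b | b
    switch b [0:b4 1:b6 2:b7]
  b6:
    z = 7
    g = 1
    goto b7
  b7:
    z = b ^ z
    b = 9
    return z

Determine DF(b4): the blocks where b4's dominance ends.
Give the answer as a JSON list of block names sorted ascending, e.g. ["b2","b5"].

Answer: ["b4", "b6", "b7"]

Analysis:
idom tree: b1←b0 b2←b1 b3←b0 b4←b1 b5←b4 b6←b0 b7←b0
Join-block Dom:
  b3: preds {b0,b1}: {b0} ∩ {b0,b1} = {b0}; idom=b0
  b4: preds {b1,b5}: {b0,b1} ∩ {b0,b1,b4,b5} = {b0,b1}; idom=b1
  b6: preds {b3,b4,b5}: {b0,b3} ∩ {b0,b1,b4} ∩ {b0,b1,b4,b5} = {b0}; idom=b0
  b7: preds {b5,b6}: {b0,b1,b4,b5} ∩ {b0,b6} = {b0}; idom=b0

DF derivation:
  b3←b0: walk · to b0
  b3←b1: walk b1 to b0
  b4←b1: walk · to b1
  b4←b5: walk b5→b4 to b1
  b6←b3: walk b3 to b0
  b6←b4: walk b4→b1 to b0
  b6←b5: walk b5→b4→b1 to b0
  b7←b5: walk b5→b4→b1 to b0
  b7←b6: walk b6 to b0
  b0 → ∅
  b1 → {b3,b6,b7}
  b2 → ∅
  b3 → {b6}
  b4 → {b4,b6,b7}
  b5 → {b4,b6,b7}
  b6 → {b7}
  b7 → ∅

DF(b4) = ["b4", "b6", "b7"]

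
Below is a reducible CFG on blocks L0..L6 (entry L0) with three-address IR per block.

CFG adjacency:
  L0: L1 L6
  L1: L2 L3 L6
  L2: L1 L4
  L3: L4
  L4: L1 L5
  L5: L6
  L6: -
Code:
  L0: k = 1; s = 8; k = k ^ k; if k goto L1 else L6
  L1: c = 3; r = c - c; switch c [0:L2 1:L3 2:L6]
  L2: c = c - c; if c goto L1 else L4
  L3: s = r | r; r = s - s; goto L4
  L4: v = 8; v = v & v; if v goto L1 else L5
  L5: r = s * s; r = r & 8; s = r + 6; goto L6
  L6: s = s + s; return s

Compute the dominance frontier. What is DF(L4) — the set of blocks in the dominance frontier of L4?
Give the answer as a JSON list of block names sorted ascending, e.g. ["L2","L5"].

Answer: ["L1", "L6"]

Working:
idom tree: L1←L0 L2←L1 L3←L1 L4←L1 L5←L4 L6←L0
Dom at joins:
  L1: preds {L0,L2,L4}: {L0} ∩ {L0,L1,L2} ∩ {L0,L1,L4} = {L0}; idom=L0
  L4: preds {L2,L3}: {L0,L1,L2} ∩ {L0,L1,L3} = {L0,L1}; idom=L1
  L6: preds {L0,L1,L5}: {L0} ∩ {L0,L1} ∩ {L0,L1,L4,L5} = {L0}; idom=L0

DF derivation:
  join L1 pred L0: · stop@L0
  join L1 pred L2: L2→L1 stop@L0
  join L1 pred L4: L4→L1 stop@L0
  join L4 pred L2: L2 stop@L1
  join L4 pred L3: L3 stop@L1
  join L6 pred L0: · stop@L0
  join L6 pred L1: L1 stop@L0
  join L6 pred L5: L5→L4→L1 stop@L0
  L0 → ∅
  L1 → {L1,L6}
  L2 → {L1,L4}
  L3 → {L4}
  L4 → {L1,L6}
  L5 → {L6}
  L6 → ∅

DF(L4) = ["L1", "L6"]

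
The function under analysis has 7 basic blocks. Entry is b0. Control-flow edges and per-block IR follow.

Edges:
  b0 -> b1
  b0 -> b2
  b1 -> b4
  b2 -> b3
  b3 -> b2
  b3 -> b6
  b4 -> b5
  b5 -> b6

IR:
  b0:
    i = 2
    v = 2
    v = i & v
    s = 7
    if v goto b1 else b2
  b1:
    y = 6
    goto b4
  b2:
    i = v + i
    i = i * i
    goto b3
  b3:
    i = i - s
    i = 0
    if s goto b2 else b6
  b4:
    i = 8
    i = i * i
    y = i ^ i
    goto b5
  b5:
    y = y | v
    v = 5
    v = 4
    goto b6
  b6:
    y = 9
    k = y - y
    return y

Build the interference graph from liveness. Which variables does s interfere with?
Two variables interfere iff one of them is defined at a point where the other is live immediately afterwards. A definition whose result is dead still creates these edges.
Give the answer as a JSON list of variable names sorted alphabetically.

Block summaries:
  b0 def {i,s,v} use ∅
  b1 def {y} use ∅
  b2 def {i} use {i,v}
  b3 def {i} use {i,s}
  b4 def {i,y} use ∅
  b5 def {v,y} use {v,y}
  b6 def {k,y} use ∅

Liveness:
  live b0: ∅→{i,s,v}
  live b1: {v}→{v}
  live b2: {i,s,v}→{i,s,v}
  live b3: {i,s,v}→{i,s,v}
  live b4: {v}→{v,y}
  live b5: {v,y}→∅
  live b6: ∅→∅

Interference:
  i — {s,v}
  k — {y}
  s — {i,v}
  v — {i,s,y}
  y — {k,v}

N(s) = ["i", "v"]

Answer: ["i", "v"]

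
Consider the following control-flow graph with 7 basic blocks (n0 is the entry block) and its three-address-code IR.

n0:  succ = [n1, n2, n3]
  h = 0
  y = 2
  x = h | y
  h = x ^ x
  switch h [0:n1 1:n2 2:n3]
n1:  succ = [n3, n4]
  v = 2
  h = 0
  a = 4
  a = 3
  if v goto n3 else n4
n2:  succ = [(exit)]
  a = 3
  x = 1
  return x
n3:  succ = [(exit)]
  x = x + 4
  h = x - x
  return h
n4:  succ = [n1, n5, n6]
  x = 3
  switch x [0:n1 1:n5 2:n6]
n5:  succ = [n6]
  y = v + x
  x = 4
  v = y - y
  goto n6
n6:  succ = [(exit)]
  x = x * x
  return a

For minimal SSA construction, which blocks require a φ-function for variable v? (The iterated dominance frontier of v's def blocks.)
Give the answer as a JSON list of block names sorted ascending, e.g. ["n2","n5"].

idom tree: n1←n0 n2←n0 n3←n0 n4←n1 n5←n4 n6←n4
Dom∩ at merges:
  n1: preds {n0,n4}: {n0} ∩ {n0,n1,n4} = {n0}; idom=n0
  n3: preds {n0,n1}: {n0} ∩ {n0,n1} = {n0}; idom=n0
  n6: preds {n4,n5}: {n0,n1,n4} ∩ {n0,n1,n4,n5} = {n0,n1,n4}; idom=n4

Frontier:
  n1←n0: walk · to n0
  n1←n4: walk n4→n1 to n0
  n3←n0: walk · to n0
  n3←n1: walk n1 to n0
  n6←n4: walk · to n4
  n6←n5: walk n5 to n4
  DF(n0)=∅
  DF(n1)={n1,n3}
  DF(n2)=∅
  DF(n3)=∅
  DF(n4)={n1}
  DF(n5)={n6}
  DF(n6)=∅

φ for v: defs {n1,n5}
  DF⁺ = {n1,n3,n6}

Answer: ["n1", "n3", "n6"]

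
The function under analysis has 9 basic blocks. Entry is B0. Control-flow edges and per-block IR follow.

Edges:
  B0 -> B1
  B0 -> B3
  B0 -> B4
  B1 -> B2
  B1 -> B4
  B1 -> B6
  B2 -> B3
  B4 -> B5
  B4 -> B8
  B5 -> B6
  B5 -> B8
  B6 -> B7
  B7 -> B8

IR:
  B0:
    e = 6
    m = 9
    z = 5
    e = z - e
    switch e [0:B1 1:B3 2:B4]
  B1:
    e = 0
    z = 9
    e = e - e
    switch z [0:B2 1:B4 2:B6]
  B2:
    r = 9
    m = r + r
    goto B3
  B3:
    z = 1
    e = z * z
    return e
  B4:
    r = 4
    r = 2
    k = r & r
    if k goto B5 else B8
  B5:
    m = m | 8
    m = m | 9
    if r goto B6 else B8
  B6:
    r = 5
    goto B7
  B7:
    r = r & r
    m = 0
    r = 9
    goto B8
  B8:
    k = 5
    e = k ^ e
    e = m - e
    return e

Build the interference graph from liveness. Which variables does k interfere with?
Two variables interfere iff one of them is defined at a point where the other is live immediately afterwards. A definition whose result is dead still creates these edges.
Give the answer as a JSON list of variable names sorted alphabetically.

def/use:
  B0: {e,m,z} / ∅
  B1: {e,z} / ∅
  B2: {m,r} / ∅
  B3: {e,z} / ∅
  B4: {k,r} / ∅
  B5: {m} / {m,r}
  B6: {r} / ∅
  B7: {m,r} / {r}
  B8: {e,k} / {e,m}

Backward fixpoint:
  B0: in=∅ out={e,m}
  B1: in={m} out={e,m}
  B2: in=∅ out=∅
  B3: in=∅ out=∅
  B4: in={e,m} out={e,m,r}
  B5: in={e,m,r} out={e,m}
  B6: in={e} out={e,r}
  B7: in={e,r} out={e,m}
  B8: in={e,m} out=∅

Conflict graph:
  e: {k,m,r,z}
  k: {e,m,r}
  m: {e,k,r,z}
  r: {e,k,m}
  z: {e,m}

N(k) = ["e", "m", "r"]

Answer: ["e", "m", "r"]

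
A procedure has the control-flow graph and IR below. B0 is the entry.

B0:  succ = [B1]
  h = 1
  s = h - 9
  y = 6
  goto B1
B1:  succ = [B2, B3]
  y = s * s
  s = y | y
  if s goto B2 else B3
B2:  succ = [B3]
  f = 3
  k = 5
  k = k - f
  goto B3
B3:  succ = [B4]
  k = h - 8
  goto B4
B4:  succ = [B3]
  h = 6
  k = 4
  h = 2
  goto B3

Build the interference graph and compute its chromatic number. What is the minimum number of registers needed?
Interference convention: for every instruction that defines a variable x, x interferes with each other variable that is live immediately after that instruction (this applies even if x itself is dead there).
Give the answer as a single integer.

Block summaries:
  B0: {h,s,y} / ∅
  B1: {s,y} / {s}
  B2: {f,k} / ∅
  B3: {k} / {h}
  B4: {h,k} / ∅

Live sets:
  live B0: ∅→{h,s}
  live B1: {h,s}→{h}
  live B2: {h}→{h}
  live B3: {h}→∅
  live B4: ∅→{h}

Conflict graph:
  f: {h,k}
  h: {f,k,s,y}
  k: {f,h}
  s: {h,y}
  y: {h,s}

Colouring:
  {f,h,k} pairwise interfere (3-clique) ⇒ χ ≥ 3
  3-colouring: c0={h}  c1={f,s}  c2={k,y}
  χ = 3

Answer: 3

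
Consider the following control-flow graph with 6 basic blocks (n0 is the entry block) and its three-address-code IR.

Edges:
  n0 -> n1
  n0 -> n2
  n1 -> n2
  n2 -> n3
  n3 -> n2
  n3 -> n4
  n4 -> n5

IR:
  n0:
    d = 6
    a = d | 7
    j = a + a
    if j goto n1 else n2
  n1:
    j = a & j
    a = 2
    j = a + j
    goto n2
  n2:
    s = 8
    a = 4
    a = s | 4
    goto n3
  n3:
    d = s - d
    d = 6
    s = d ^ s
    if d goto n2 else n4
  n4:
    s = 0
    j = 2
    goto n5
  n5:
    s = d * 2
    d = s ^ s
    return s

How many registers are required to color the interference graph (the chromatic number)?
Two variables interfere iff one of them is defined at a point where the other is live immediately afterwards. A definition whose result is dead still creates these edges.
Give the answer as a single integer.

Answer: 3

Derivation:
Block summaries:
  n0: def={a,d,j} ue=∅
  n1: def={a,j} ue={a,j}
  n2: def={a,s} ue=∅
  n3: def={d,s} ue={d,s}
  n4: def={j,s} ue=∅
  n5: def={d,s} ue={d}

Backward fixpoint:
  n0: in=∅ out={a,d,j}
  n1: in={a,d,j} out={d}
  n2: in={d} out={d,s}
  n3: in={d,s} out={d}
  n4: in={d} out={d}
  n5: in={d} out=∅

Interfere edges:
  a — {d,j,s}
  d — {a,j,s}
  j — {a,d}
  s — {a,d}

Registers:
  lower bound: {a,d,j} mutually conflict ⇒ χ ≥ 3
  assign a→r0 d→r1 j→r2 s→r2 — no edge inside a register ⇒ χ ≤ 3
  χ = 3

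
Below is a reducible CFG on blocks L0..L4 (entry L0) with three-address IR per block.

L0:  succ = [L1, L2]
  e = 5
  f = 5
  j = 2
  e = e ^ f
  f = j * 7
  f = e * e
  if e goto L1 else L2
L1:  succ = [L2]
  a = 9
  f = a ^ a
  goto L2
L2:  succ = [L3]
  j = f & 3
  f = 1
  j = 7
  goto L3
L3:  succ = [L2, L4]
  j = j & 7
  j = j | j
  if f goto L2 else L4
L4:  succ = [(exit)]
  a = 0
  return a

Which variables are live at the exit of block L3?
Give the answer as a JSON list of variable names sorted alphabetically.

Answer: ["f"]

Working:
Block summaries:
  L0: def={e,f,j} ue=∅
  L1: def={a,f} ue=∅
  L2: def={f,j} ue={f}
  L3: def={j} ue={f,j}
  L4: def={a} ue=∅

Liveness:
  L0 li=∅ lo={f}
  L1 li=∅ lo={f}
  L2 li={f} lo={f,j}
  L3 li={f,j} lo={f}
  L4 li=∅ lo=∅

live-out(L3) = ["f"]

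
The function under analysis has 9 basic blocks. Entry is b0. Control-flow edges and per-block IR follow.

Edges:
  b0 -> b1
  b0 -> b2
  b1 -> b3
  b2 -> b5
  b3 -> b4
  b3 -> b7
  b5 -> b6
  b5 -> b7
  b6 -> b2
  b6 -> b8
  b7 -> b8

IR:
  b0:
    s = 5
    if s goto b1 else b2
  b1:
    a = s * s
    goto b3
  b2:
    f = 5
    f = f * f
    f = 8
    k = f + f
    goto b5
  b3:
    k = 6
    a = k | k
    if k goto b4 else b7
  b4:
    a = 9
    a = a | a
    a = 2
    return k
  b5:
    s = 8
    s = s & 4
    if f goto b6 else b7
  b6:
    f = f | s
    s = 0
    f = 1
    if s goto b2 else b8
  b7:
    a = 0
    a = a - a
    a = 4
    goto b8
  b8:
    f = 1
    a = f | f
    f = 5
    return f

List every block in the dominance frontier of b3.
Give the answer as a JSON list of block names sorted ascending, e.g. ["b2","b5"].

Answer: ["b7"]

Derivation:
idom tree: b1←b0 b2←b0 b3←b1 b4←b3 b5←b2 b6←b5 b7←b0 b8←b0
Join-block Dom:
  b2: preds {b0,b6}: {b0} ∩ {b0,b2,b5,b6} = {b0}; idom=b0
  b7: preds {b3,b5}: {b0,b1,b3} ∩ {b0,b2,b5} = {b0}; idom=b0
  b8: preds {b6,b7}: {b0,b2,b5,b6} ∩ {b0,b7} = {b0}; idom=b0

DF derivation:
  join b2 pred b0: · stop@b0
  join b2 pred b6: b6→b5→b2 stop@b0
  join b7 pred b3: b3→b1 stop@b0
  join b7 pred b5: b5→b2 stop@b0
  join b8 pred b6: b6→b5→b2 stop@b0
  join b8 pred b7: b7 stop@b0
  DF(b0)=∅
  DF(b1)={b7}
  DF(b2)={b2,b7,b8}
  DF(b3)={b7}
  DF(b4)=∅
  DF(b5)={b2,b7,b8}
  DF(b6)={b2,b8}
  DF(b7)={b8}
  DF(b8)=∅

DF(b3) = ["b7"]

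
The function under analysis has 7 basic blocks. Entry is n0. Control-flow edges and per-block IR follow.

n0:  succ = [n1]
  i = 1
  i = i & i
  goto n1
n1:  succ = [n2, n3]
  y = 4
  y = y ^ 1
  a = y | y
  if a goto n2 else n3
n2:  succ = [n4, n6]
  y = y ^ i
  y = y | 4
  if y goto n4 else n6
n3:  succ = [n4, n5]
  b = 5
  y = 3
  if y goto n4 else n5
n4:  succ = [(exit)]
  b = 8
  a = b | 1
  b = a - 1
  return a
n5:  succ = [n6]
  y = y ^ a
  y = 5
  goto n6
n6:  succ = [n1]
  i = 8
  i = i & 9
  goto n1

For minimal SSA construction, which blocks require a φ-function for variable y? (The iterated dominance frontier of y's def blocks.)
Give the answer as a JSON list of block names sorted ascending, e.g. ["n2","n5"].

idom tree: n1←n0 n2←n1 n3←n1 n4←n1 n5←n3 n6←n1
Dom∩ at merges:
  n1: preds {n0,n6}: {n0} ∩ {n0,n1,n6} = {n0}; idom=n0
  n4: preds {n2,n3}: {n0,n1,n2} ∩ {n0,n1,n3} = {n0,n1}; idom=n1
  n6: preds {n2,n5}: {n0,n1,n2} ∩ {n0,n1,n3,n5} = {n0,n1}; idom=n1

DF walk-up:
  n1←n0: walk · to n0
  n1←n6: walk n6→n1 to n0
  n4←n2: walk n2 to n1
  n4←n3: walk n3 to n1
  n6←n2: walk n2 to n1
  n6←n5: walk n5→n3 to n1
  n0: DF=∅
  n1: DF={n1}
  n2: DF={n4,n6}
  n3: DF={n4,n6}
  n4: DF=∅
  n5: DF={n6}
  n6: DF={n1}

φ for y: defs {n1,n2,n3,n5}
  DF⁺ = {n1,n4,n6}

Answer: ["n1", "n4", "n6"]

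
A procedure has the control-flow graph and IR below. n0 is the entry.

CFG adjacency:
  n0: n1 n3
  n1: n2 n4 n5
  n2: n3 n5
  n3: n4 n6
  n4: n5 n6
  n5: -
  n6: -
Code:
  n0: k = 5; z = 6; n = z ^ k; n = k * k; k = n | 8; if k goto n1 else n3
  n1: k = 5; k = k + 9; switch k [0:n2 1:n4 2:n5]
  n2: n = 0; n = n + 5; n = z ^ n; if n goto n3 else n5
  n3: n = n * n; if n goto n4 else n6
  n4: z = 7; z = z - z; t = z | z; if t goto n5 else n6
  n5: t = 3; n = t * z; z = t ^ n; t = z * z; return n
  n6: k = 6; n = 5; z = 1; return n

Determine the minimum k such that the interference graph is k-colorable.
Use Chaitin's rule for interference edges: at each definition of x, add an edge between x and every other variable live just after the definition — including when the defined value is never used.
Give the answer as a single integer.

Per-block:
  n0 def {k,n,z} use ∅
  n1 def {k} use ∅
  n2 def {n} use {z}
  n3 def {n} use {n}
  n4 def {t,z} use ∅
  n5 def {n,t,z} use {z}
  n6 def {k,n,z} use ∅

Liveness:
  n0 li=∅ lo={n,z}
  n1 li={z} lo={z}
  n2 li={z} lo={n,z}
  n3 li={n} lo=∅
  n4 li=∅ lo={z}
  n5 li={z} lo=∅
  n6 li=∅ lo=∅

Interference:
  k: {n,z}
  n: {k,t,z}
  t: {n,z}
  z: {k,n,t}

Colouring:
  clique {k,n,z} ⇒ need ≥ 3
  assign k→R2 n→R0 t→R2 z→R1 — no edge inside a register ⇒ χ ≤ 3
  χ = 3

Answer: 3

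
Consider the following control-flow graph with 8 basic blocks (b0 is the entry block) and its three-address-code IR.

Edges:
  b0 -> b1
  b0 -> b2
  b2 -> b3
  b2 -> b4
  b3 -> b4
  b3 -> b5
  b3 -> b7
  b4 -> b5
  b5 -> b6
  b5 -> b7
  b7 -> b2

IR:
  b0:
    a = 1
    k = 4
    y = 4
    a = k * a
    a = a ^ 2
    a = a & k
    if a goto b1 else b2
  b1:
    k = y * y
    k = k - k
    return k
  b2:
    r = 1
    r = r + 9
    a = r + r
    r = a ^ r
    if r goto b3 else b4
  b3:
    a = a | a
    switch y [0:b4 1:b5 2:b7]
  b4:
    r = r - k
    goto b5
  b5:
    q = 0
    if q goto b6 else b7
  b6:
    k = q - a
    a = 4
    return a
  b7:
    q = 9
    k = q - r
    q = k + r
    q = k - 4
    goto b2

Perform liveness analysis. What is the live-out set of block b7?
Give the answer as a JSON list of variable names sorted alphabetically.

def/use:
  b0: {a,k,y} / ∅
  b1: {k} / {y}
  b2: {a,r} / ∅
  b3: {a} / {a,y}
  b4: {r} / {k,r}
  b5: {q} / ∅
  b6: {a,k} / {a,q}
  b7: {k,q} / {r}

Live sets:
  b0 li=∅ lo={k,y}
  b1 li={y} lo=∅
  b2 li={k,y} lo={a,k,r,y}
  b3 li={a,k,r,y} lo={a,k,r,y}
  b4 li={a,k,r,y} lo={a,r,y}
  b5 li={a,r,y} lo={a,q,r,y}
  b6 li={a,q} lo=∅
  b7 li={r,y} lo={k,y}

live-out(b7) = ["k", "y"]

Answer: ["k", "y"]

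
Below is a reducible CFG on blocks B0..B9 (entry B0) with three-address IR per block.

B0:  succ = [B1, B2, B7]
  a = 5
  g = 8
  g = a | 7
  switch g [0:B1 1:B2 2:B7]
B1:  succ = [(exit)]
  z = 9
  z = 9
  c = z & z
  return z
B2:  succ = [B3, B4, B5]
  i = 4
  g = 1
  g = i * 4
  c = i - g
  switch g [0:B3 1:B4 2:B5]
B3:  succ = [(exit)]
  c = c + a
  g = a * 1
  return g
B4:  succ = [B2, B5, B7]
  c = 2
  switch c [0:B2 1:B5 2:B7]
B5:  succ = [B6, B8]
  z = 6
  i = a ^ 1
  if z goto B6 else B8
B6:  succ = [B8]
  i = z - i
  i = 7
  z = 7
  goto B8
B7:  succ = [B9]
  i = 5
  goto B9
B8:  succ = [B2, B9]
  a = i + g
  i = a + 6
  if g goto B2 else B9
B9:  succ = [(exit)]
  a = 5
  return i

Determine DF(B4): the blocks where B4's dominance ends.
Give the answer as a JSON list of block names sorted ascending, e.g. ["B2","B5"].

Answer: ["B2", "B5", "B7"]

Working:
idom tree: B1←B0 B2←B0 B3←B2 B4←B2 B5←B2 B6←B5 B7←B0 B8←B5 B9←B0
Dom at joins:
  B2: preds {B0,B4,B8}: {B0} ∩ {B0,B2,B4} ∩ {B0,B2,B5,B8} = {B0}; idom=B0
  B5: preds {B2,B4}: {B0,B2} ∩ {B0,B2,B4} = {B0,B2}; idom=B2
  B7: preds {B0,B4}: {B0} ∩ {B0,B2,B4} = {B0}; idom=B0
  B8: preds {B5,B6}: {B0,B2,B5} ∩ {B0,B2,B5,B6} = {B0,B2,B5}; idom=B5
  B9: preds {B7,B8}: {B0,B7} ∩ {B0,B2,B5,B8} = {B0}; idom=B0

DF walk-up:
  B2←B0: walk · to B0
  B2←B4: walk B4→B2 to B0
  B2←B8: walk B8→B5→B2 to B0
  B5←B2: walk · to B2
  B5←B4: walk B4 to B2
  B7←B0: walk · to B0
  B7←B4: walk B4→B2 to B0
  B8←B5: walk · to B5
  B8←B6: walk B6 to B5
  B9←B7: walk B7 to B0
  B9←B8: walk B8→B5→B2 to B0
  DF(B0)=∅
  DF(B1)=∅
  DF(B2)={B2,B7,B9}
  DF(B3)=∅
  DF(B4)={B2,B5,B7}
  DF(B5)={B2,B9}
  DF(B6)={B8}
  DF(B7)={B9}
  DF(B8)={B2,B9}
  DF(B9)=∅

DF(B4) = ["B2", "B5", "B7"]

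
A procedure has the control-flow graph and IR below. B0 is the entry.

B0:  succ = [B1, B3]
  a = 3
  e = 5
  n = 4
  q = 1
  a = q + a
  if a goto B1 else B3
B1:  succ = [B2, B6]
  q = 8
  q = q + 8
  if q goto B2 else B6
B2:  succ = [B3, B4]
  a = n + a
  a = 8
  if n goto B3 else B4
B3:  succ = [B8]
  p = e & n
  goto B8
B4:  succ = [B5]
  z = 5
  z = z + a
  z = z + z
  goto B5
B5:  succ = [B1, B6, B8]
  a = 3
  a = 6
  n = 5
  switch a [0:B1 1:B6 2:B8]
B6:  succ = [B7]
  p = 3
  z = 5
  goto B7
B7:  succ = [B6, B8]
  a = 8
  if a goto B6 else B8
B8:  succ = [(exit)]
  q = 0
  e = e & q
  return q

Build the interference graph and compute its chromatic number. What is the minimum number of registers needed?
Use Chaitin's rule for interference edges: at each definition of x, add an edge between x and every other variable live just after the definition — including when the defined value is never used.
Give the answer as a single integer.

Answer: 4

Working:
def/use:
  B0: {a,e,n,q} / ∅
  B1: {q} / ∅
  B2: {a} / {a,n}
  B3: {p} / {e,n}
  B4: {z} / {a}
  B5: {a,n} / ∅
  B6: {p,z} / ∅
  B7: {a} / ∅
  B8: {e,q} / {e}

Live sets:
  live B0: ∅→{a,e,n}
  live B1: {a,e,n}→{a,e,n}
  live B2: {a,e,n}→{a,e,n}
  live B3: {e,n}→{e}
  live B4: {a,e}→{e}
  live B5: {e}→{a,e,n}
  live B6: {e}→{e}
  live B7: {e}→{e}
  live B8: {e}→∅

Conflict graph:
  a — {e,n,q,z}
  e — {a,n,p,q,z}
  n — {a,e,q}
  p — {e}
  q — {a,e,n}
  z — {a,e}

Colouring:
  lower bound: {a,e,n,q} mutually conflict ⇒ χ ≥ 4
  assign a→r1 e→r0 n→r2 p→r1 q→r3 z→r2 — no edge inside a register ⇒ χ ≤ 4
  χ = 4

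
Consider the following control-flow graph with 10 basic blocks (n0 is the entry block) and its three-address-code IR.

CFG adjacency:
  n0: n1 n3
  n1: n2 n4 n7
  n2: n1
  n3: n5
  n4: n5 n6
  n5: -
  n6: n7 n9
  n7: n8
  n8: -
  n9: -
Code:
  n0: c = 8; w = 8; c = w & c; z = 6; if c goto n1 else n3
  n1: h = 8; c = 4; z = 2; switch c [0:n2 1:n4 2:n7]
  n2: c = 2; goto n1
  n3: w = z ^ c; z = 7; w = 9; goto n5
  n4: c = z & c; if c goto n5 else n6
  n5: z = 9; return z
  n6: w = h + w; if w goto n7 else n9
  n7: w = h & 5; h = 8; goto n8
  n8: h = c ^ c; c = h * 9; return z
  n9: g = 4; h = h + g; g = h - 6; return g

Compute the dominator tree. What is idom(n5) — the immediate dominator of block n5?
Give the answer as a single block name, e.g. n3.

Answer: n0

Derivation:
idom tree: n1←n0 n2←n1 n3←n0 n4←n1 n5←n0 n6←n4 n7←n1 n8←n7 n9←n6
Dom∩ at merges:
  n1: preds {n0,n2}: {n0} ∩ {n0,n1,n2} = {n0}; idom=n0
  n5: preds {n3,n4}: {n0,n3} ∩ {n0,n1,n4} = {n0}; idom=n0
  n7: preds {n1,n6}: {n0,n1} ∩ {n0,n1,n4,n6} = {n0,n1}; idom=n1

idom(n5) = n0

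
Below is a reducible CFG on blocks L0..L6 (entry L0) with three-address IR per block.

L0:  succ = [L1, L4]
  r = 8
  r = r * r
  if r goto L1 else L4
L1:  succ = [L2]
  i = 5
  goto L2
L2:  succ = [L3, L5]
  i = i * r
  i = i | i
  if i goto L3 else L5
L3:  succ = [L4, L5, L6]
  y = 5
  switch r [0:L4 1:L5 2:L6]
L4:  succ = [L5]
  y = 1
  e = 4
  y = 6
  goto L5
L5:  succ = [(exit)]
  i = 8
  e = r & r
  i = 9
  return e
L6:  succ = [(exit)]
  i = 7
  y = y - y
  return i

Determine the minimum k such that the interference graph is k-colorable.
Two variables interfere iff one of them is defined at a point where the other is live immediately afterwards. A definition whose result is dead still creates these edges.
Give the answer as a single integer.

Answer: 3

Analysis:
Block summaries:
  L0: {r} / ∅
  L1: {i} / ∅
  L2: {i} / {i,r}
  L3: {y} / {r}
  L4: {e,y} / ∅
  L5: {e,i} / {r}
  L6: {i,y} / {y}

Liveness:
  live L0: ∅→{r}
  live L1: {r}→{i,r}
  live L2: {i,r}→{r}
  live L3: {r}→{r,y}
  live L4: {r}→{r}
  live L5: {r}→∅
  live L6: {y}→∅

Interfere edges:
  e — {i,r}
  i — {e,r,y}
  r — {e,i,y}
  y — {i,r}

Colouring:
  clique {e,i,r} ⇒ need ≥ 3
  3-colouring: r0={i}  r1={r}  r2={e,y}
  χ = 3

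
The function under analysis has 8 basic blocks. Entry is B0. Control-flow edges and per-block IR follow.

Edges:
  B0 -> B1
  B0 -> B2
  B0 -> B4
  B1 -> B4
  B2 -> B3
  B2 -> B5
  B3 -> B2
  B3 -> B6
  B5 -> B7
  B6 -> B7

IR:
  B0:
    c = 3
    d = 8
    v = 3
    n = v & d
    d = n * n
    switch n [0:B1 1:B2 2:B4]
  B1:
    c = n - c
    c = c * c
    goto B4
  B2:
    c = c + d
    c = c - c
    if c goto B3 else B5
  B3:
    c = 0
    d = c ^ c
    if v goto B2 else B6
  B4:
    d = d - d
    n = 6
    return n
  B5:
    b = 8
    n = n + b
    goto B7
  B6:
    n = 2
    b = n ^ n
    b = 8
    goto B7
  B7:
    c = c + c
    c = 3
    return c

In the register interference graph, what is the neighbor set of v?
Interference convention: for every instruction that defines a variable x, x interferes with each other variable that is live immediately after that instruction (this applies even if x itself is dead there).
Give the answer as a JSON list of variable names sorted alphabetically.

Answer: ["c", "d", "n"]

Derivation:
Per-block:
  B0: def={c,d,n,v} ue=∅
  B1: def={c} ue={c,n}
  B2: def={c} ue={c,d}
  B3: def={c,d} ue={v}
  B4: def={d,n} ue={d}
  B5: def={b,n} ue={n}
  B6: def={b,n} ue=∅
  B7: def={c} ue={c}

Live sets:
  B0: in=∅ out={c,d,n,v}
  B1: in={c,d,n} out={d}
  B2: in={c,d,n,v} out={c,n,v}
  B3: in={n,v} out={c,d,n,v}
  B4: in={d} out=∅
  B5: in={c,n} out={c}
  B6: in={c} out={c}
  B7: in={c} out=∅

Interfere edges:
  b — {c,n}
  c — {b,d,n,v}
  d — {c,n,v}
  n — {b,c,d,v}
  v — {c,d,n}

N(v) = ["c", "d", "n"]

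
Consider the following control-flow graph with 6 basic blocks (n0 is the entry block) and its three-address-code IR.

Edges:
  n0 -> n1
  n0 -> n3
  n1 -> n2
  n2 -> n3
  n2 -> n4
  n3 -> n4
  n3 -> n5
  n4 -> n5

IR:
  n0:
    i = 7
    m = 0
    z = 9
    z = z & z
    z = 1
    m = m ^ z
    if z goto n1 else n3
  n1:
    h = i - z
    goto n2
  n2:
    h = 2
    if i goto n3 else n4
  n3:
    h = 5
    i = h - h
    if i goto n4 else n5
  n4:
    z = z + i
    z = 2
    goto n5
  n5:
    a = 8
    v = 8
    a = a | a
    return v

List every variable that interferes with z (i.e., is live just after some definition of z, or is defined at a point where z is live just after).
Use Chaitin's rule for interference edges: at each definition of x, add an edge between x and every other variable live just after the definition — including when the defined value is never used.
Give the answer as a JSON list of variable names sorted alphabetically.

def/use:
  n0: {i,m,z} / ∅
  n1: {h} / {i,z}
  n2: {h} / {i}
  n3: {h,i} / ∅
  n4: {z} / {i,z}
  n5: {a,v} / ∅

Backward fixpoint:
  n0 li=∅ lo={i,z}
  n1 li={i,z} lo={i,z}
  n2 li={i,z} lo={i,z}
  n3 li={z} lo={i,z}
  n4 li={i,z} lo=∅
  n5 li=∅ lo=∅

Interfere edges:
  a↔{v}
  h↔{i,z}
  i↔{h,m,z}
  m↔{i,z}
  v↔{a}
  z↔{h,i,m}

N(z) = ["h", "i", "m"]

Answer: ["h", "i", "m"]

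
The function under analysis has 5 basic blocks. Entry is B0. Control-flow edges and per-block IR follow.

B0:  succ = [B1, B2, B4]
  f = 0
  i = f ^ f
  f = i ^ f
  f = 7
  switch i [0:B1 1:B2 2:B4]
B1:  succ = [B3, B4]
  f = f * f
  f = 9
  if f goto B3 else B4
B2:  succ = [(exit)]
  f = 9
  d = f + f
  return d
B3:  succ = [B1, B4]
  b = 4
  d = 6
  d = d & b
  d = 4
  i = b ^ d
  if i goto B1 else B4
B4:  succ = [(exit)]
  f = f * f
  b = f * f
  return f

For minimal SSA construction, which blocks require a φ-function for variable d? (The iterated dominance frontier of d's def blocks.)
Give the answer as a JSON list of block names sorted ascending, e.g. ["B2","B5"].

Answer: ["B1", "B4"]

Derivation:
idom tree: B1←B0 B2←B0 B3←B1 B4←B0
Join-block Dom:
  B1: preds {B0,B3}: {B0} ∩ {B0,B1,B3} = {B0}; idom=B0
  B4: preds {B0,B1,B3}: {B0} ∩ {B0,B1} ∩ {B0,B1,B3} = {B0}; idom=B0

DF derivation:
  B1←B0: walk · to B0
  B1←B3: walk B3→B1 to B0
  B4←B0: walk · to B0
  B4←B1: walk B1 to B0
  B4←B3: walk B3→B1 to B0
  B0: DF=∅
  B1: DF={B1,B4}
  B2: DF=∅
  B3: DF={B1,B4}
  B4: DF=∅

φ for d: defs {B2,B3}
  DF⁺ = {B1,B4}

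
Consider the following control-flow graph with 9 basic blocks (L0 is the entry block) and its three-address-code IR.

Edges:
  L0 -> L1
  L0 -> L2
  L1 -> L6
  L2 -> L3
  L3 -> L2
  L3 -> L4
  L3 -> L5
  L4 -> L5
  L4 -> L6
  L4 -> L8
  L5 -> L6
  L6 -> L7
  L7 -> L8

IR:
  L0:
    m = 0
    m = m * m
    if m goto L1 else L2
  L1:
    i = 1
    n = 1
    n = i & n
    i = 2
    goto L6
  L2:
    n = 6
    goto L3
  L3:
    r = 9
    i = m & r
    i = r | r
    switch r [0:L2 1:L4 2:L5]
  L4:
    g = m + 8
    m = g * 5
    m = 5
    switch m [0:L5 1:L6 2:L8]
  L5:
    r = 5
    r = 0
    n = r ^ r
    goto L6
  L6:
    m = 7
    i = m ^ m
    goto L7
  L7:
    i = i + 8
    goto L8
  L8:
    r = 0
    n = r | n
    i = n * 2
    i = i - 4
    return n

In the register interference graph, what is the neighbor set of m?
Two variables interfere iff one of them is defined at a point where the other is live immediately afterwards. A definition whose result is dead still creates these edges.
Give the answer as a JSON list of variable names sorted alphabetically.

Answer: ["i", "n", "r"]

Derivation:
Block summaries:
  L0 def {m} use ∅
  L1 def {i,n} use ∅
  L2 def {n} use ∅
  L3 def {i,r} use {m}
  L4 def {g,m} use {m}
  L5 def {n,r} use ∅
  L6 def {i,m} use ∅
  L7 def {i} use {i}
  L8 def {i,n,r} use {n}

Backward fixpoint:
  live L0: ∅→{m}
  live L1: ∅→{n}
  live L2: {m}→{m,n}
  live L3: {m,n}→{m,n}
  live L4: {m,n}→{n}
  live L5: ∅→{n}
  live L6: {n}→{i,n}
  live L7: {i,n}→{n}
  live L8: {n}→∅

Conflict graph:
  g↔{n}
  i↔{m,n,r}
  m↔{i,n,r}
  n↔{g,i,m,r}
  r↔{i,m,n}

N(m) = ["i", "n", "r"]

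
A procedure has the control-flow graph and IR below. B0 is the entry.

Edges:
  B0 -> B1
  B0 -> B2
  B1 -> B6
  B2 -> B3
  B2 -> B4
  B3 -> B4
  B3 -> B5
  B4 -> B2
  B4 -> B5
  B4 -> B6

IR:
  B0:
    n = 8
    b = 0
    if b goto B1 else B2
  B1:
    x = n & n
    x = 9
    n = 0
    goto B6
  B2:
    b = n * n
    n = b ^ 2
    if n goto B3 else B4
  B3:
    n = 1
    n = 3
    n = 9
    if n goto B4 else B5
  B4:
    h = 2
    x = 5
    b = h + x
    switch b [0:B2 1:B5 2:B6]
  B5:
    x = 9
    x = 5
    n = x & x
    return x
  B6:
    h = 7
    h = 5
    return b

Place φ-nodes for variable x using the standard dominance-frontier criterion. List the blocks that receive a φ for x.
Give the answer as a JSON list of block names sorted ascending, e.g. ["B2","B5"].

idom tree: B1←B0 B2←B0 B3←B2 B4←B2 B5←B2 B6←B0
Dom∩ at merges:
  B2: preds {B0,B4}: {B0} ∩ {B0,B2,B4} = {B0}; idom=B0
  B4: preds {B2,B3}: {B0,B2} ∩ {B0,B2,B3} = {B0,B2}; idom=B2
  B5: preds {B3,B4}: {B0,B2,B3} ∩ {B0,B2,B4} = {B0,B2}; idom=B2
  B6: preds {B1,B4}: {B0,B1} ∩ {B0,B2,B4} = {B0}; idom=B0

DF walk-up:
  join B2 pred B0: · stop@B0
  join B2 pred B4: B4→B2 stop@B0
  join B4 pred B2: · stop@B2
  join B4 pred B3: B3 stop@B2
  join B5 pred B3: B3 stop@B2
  join B5 pred B4: B4 stop@B2
  join B6 pred B1: B1 stop@B0
  join B6 pred B4: B4→B2 stop@B0
  B0: DF=∅
  B1: DF={B6}
  B2: DF={B2,B6}
  B3: DF={B4,B5}
  B4: DF={B2,B5,B6}
  B5: DF=∅
  B6: DF=∅

φ for x: defs {B1,B4,B5}
  DF⁺ = {B2,B5,B6}

Answer: ["B2", "B5", "B6"]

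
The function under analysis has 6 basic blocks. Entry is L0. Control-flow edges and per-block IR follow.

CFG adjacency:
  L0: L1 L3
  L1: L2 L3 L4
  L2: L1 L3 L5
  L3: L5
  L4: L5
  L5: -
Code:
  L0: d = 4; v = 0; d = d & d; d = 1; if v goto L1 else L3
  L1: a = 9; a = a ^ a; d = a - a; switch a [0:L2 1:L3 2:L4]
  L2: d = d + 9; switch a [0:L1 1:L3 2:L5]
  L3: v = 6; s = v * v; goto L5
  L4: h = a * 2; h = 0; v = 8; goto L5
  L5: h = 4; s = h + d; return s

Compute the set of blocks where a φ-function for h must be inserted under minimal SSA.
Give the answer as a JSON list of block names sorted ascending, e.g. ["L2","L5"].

idom tree: L1←L0 L2←L1 L3←L0 L4←L1 L5←L0
Join-block Dom:
  L1: preds {L0,L2}: {L0} ∩ {L0,L1,L2} = {L0}; idom=L0
  L3: preds {L0,L1,L2}: {L0} ∩ {L0,L1} ∩ {L0,L1,L2} = {L0}; idom=L0
  L5: preds {L2,L3,L4}: {L0,L1,L2} ∩ {L0,L3} ∩ {L0,L1,L4} = {L0}; idom=L0

Frontier:
  L1←L0: walk · to L0
  L1←L2: walk L2→L1 to L0
  L3←L0: walk · to L0
  L3←L1: walk L1 to L0
  L3←L2: walk L2→L1 to L0
  L5←L2: walk L2→L1 to L0
  L5←L3: walk L3 to L0
  L5←L4: walk L4→L1 to L0
  DF(L0)=∅
  DF(L1)={L1,L3,L5}
  DF(L2)={L1,L3,L5}
  DF(L3)={L5}
  DF(L4)={L5}
  DF(L5)=∅

φ for h: defs {L4,L5}
  DF⁺ = {L5}

Answer: ["L5"]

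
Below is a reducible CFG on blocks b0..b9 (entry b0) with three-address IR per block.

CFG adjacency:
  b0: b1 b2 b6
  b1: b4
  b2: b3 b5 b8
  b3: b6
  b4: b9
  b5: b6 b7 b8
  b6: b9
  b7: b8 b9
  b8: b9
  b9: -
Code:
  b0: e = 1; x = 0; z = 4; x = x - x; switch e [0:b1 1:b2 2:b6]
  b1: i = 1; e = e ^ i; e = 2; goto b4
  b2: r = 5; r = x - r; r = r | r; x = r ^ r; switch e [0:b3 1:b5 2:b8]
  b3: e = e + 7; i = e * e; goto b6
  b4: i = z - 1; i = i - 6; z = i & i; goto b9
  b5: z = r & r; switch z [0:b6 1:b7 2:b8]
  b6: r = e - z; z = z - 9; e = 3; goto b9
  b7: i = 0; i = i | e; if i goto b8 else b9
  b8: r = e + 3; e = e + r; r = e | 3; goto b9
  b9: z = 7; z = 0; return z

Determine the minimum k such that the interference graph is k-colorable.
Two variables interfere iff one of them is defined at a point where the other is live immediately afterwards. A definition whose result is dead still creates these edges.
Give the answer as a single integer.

Answer: 4

Analysis:
def/use:
  b0: {e,x,z} / ∅
  b1: {e,i} / {e}
  b2: {r,x} / {e,x}
  b3: {e,i} / {e}
  b4: {i,z} / {z}
  b5: {z} / {r}
  b6: {e,r,z} / {e,z}
  b7: {i} / {e}
  b8: {e,r} / {e}
  b9: {z} / ∅

Liveness:
  live b0: ∅→{e,x,z}
  live b1: {e,z}→{z}
  live b2: {e,x,z}→{e,r,z}
  live b3: {e,z}→{e,z}
  live b4: {z}→∅
  live b5: {e,r}→{e,z}
  live b6: {e,z}→∅
  live b7: {e}→{e}
  live b8: {e}→∅
  live b9: ∅→∅

Conflict graph:
  e: {i,r,x,z}
  i: {e,z}
  r: {e,x,z}
  x: {e,r,z}
  z: {e,i,r,x}

Registers:
  {e,r,x,z} pairwise interfere (4-clique) ⇒ χ ≥ 4
  assign e→R0 i→R2 r→R2 x→R3 z→R1 — no edge inside a register ⇒ χ ≤ 4
  χ = 4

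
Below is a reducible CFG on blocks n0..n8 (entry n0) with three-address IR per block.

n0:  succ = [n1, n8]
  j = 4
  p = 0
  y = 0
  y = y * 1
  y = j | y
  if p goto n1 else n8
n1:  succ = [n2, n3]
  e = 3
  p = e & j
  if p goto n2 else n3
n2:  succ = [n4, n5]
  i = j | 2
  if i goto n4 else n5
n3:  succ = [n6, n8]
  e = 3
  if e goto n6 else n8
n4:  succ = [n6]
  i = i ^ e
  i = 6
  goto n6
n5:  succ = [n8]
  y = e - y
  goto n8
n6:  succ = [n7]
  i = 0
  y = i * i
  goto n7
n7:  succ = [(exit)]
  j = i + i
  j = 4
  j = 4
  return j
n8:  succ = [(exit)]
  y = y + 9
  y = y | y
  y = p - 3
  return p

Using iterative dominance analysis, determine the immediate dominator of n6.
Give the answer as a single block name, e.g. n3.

Answer: n1

Working:
idom tree: n1←n0 n2←n1 n3←n1 n4←n2 n5←n2 n6←n1 n7←n6 n8←n0
Dom∩ at merges:
  n6: preds {n3,n4}: {n0,n1,n3} ∩ {n0,n1,n2,n4} = {n0,n1}; idom=n1
  n8: preds {n0,n3,n5}: {n0} ∩ {n0,n1,n3} ∩ {n0,n1,n2,n5} = {n0}; idom=n0

idom(n6) = n1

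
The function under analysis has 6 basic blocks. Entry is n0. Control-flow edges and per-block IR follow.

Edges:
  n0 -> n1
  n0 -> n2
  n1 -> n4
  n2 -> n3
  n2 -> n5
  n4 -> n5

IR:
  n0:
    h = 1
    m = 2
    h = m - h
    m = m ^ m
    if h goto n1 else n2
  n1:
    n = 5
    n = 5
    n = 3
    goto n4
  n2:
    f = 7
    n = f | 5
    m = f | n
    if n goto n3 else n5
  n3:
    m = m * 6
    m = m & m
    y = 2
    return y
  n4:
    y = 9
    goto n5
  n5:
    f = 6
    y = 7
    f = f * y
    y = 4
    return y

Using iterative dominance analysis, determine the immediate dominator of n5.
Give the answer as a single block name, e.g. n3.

Answer: n0

Derivation:
idom tree: n1←n0 n2←n0 n3←n2 n4←n1 n5←n0
Join-block Dom:
  n5: preds {n2,n4}: {n0,n2} ∩ {n0,n1,n4} = {n0}; idom=n0

idom(n5) = n0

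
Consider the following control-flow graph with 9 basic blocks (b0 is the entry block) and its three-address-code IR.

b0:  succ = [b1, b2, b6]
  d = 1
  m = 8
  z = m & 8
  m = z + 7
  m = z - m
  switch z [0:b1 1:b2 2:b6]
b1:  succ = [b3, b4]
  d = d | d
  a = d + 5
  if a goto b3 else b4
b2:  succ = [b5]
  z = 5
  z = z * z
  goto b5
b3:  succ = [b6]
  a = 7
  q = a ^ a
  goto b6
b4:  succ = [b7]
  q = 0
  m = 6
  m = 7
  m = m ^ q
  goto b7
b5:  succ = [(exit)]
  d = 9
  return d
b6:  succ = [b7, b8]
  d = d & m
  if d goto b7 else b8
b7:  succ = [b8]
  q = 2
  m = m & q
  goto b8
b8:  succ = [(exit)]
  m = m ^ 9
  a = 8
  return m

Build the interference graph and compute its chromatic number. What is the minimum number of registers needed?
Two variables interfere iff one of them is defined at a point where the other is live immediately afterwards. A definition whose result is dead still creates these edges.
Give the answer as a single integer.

Block summaries:
  b0: {d,m,z} / ∅
  b1: {a,d} / {d}
  b2: {z} / ∅
  b3: {a,q} / ∅
  b4: {m,q} / ∅
  b5: {d} / ∅
  b6: {d} / {d,m}
  b7: {m,q} / {m}
  b8: {a,m} / {m}

Backward fixpoint:
  b0 li=∅ lo={d,m}
  b1 li={d,m} lo={d,m}
  b2 li=∅ lo=∅
  b3 li={d,m} lo={d,m}
  b4 li=∅ lo={m}
  b5 li=∅ lo=∅
  b6 li={d,m} lo={m}
  b7 li={m} lo={m}
  b8 li={m} lo=∅

Conflict graph:
  a↔{d,m}
  d↔{a,m,q,z}
  m↔{a,d,q,z}
  q↔{d,m}
  z↔{d,m}

Registers:
  {a,d,m} pairwise interfere (3-clique) ⇒ χ ≥ 3
  assign a→r2 d→r0 m→r1 q→r2 z→r2 — no edge inside a register ⇒ χ ≤ 3
  χ = 3

Answer: 3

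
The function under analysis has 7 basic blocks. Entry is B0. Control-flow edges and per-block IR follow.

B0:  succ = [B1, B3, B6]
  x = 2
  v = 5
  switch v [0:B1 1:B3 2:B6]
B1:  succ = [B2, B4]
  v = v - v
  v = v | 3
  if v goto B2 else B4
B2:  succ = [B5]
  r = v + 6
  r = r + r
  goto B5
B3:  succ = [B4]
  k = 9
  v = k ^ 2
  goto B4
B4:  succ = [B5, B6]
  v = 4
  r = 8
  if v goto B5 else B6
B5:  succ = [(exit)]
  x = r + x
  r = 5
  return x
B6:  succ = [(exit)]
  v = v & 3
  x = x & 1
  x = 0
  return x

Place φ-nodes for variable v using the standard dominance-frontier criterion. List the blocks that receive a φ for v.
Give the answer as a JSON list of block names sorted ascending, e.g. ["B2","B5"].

Answer: ["B4", "B5", "B6"]

Working:
idom tree: B1←B0 B2←B1 B3←B0 B4←B0 B5←B0 B6←B0
Join-block Dom:
  B4: preds {B1,B3}: {B0,B1} ∩ {B0,B3} = {B0}; idom=B0
  B5: preds {B2,B4}: {B0,B1,B2} ∩ {B0,B4} = {B0}; idom=B0
  B6: preds {B0,B4}: {B0} ∩ {B0,B4} = {B0}; idom=B0

DF walk-up:
  join B4 pred B1: B1 stop@B0
  join B4 pred B3: B3 stop@B0
  join B5 pred B2: B2→B1 stop@B0
  join B5 pred B4: B4 stop@B0
  join B6 pred B0: · stop@B0
  join B6 pred B4: B4 stop@B0
  B0 → ∅
  B1 → {B4,B5}
  B2 → {B5}
  B3 → {B4}
  B4 → {B5,B6}
  B5 → ∅
  B6 → ∅

φ for v: defs {B0,B1,B3,B4,B6}
  DF⁺ = {B4,B5,B6}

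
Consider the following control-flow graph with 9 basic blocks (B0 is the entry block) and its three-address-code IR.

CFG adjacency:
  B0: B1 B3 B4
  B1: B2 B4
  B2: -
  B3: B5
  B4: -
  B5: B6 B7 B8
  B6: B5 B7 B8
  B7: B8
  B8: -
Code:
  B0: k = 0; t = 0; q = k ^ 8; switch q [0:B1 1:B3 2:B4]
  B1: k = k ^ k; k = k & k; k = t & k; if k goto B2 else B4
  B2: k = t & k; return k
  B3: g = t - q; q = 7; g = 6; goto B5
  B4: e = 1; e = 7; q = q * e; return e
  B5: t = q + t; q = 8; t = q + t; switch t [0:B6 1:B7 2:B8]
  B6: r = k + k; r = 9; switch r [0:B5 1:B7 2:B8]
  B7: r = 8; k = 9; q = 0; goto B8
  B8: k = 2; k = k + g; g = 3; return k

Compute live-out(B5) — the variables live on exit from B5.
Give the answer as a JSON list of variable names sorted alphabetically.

Answer: ["g", "k", "q", "t"]

Working:
def/use:
  B0: {k,q,t} / ∅
  B1: {k} / {k,t}
  B2: {k} / {k,t}
  B3: {g,q} / {q,t}
  B4: {e,q} / {q}
  B5: {q,t} / {q,t}
  B6: {r} / {k}
  B7: {k,q,r} / ∅
  B8: {g,k} / {g}

Backward fixpoint:
  live B0: ∅→{k,q,t}
  live B1: {k,q,t}→{k,q,t}
  live B2: {k,t}→∅
  live B3: {k,q,t}→{g,k,q,t}
  live B4: {q}→∅
  live B5: {g,k,q,t}→{g,k,q,t}
  live B6: {g,k,q,t}→{g,k,q,t}
  live B7: {g}→{g}
  live B8: {g}→∅

live-out(B5) = ["g", "k", "q", "t"]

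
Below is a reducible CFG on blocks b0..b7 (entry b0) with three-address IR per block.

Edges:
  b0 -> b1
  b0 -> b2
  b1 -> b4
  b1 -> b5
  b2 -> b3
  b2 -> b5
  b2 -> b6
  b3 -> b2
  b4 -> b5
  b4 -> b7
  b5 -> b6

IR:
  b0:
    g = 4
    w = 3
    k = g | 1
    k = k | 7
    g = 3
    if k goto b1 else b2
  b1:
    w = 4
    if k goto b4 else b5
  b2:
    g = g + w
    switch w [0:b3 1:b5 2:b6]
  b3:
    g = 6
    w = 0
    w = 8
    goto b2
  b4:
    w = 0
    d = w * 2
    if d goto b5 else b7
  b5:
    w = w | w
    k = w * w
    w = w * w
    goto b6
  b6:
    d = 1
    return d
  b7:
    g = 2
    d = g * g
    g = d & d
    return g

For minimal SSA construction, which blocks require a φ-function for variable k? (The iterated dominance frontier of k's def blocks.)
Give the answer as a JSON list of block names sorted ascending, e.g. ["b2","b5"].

Answer: ["b6"]

Working:
idom tree: b1←b0 b2←b0 b3←b2 b4←b1 b5←b0 b6←b0 b7←b4
Join-block Dom:
  b2: preds {b0,b3}: {b0} ∩ {b0,b2,b3} = {b0}; idom=b0
  b5: preds {b1,b2,b4}: {b0,b1} ∩ {b0,b2} ∩ {b0,b1,b4} = {b0}; idom=b0
  b6: preds {b2,b5}: {b0,b2} ∩ {b0,b5} = {b0}; idom=b0

DF derivation:
  b2←b0: walk · to b0
  b2←b3: walk b3→b2 to b0
  b5←b1: walk b1 to b0
  b5←b2: walk b2 to b0
  b5←b4: walk b4→b1 to b0
  b6←b2: walk b2 to b0
  b6←b5: walk b5 to b0
  b0 → ∅
  b1 → {b5}
  b2 → {b2,b5,b6}
  b3 → {b2}
  b4 → {b5}
  b5 → {b6}
  b6 → ∅
  b7 → ∅

φ for k: defs {b0,b5}
  DF⁺ = {b6}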